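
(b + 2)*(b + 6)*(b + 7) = b^3 + 15*b^2 + 68*b + 84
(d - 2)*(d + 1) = d^2 - d - 2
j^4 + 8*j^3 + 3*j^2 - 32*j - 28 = (j - 2)*(j + 1)*(j + 2)*(j + 7)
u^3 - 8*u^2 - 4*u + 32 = (u - 8)*(u - 2)*(u + 2)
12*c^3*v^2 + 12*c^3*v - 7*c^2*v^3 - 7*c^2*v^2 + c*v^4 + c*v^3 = v*(-4*c + v)*(-3*c + v)*(c*v + c)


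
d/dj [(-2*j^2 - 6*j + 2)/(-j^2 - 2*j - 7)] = 2*(-j^2 + 16*j + 23)/(j^4 + 4*j^3 + 18*j^2 + 28*j + 49)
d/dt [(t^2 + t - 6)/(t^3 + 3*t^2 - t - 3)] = (-t^2 + 4*t - 1)/(t^4 - 2*t^2 + 1)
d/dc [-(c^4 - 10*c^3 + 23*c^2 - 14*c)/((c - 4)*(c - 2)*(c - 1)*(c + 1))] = 4*(-c^2 + 2*c - 7)/(c^4 - 6*c^3 + c^2 + 24*c + 16)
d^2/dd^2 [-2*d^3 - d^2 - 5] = -12*d - 2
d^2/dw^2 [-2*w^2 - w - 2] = -4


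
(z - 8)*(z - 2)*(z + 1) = z^3 - 9*z^2 + 6*z + 16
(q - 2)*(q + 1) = q^2 - q - 2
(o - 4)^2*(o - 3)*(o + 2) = o^4 - 9*o^3 + 18*o^2 + 32*o - 96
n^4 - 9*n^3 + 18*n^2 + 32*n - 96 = (n - 4)^2*(n - 3)*(n + 2)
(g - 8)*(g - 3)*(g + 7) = g^3 - 4*g^2 - 53*g + 168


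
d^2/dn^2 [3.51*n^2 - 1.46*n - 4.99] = 7.02000000000000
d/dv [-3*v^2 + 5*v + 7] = 5 - 6*v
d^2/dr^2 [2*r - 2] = 0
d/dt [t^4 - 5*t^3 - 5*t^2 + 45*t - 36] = 4*t^3 - 15*t^2 - 10*t + 45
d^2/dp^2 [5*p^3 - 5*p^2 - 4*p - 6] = 30*p - 10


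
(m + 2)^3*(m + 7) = m^4 + 13*m^3 + 54*m^2 + 92*m + 56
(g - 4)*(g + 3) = g^2 - g - 12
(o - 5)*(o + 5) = o^2 - 25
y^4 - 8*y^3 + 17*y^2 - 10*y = y*(y - 5)*(y - 2)*(y - 1)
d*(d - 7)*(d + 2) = d^3 - 5*d^2 - 14*d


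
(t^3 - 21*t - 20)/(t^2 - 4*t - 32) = (t^2 - 4*t - 5)/(t - 8)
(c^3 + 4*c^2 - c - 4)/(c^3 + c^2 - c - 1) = (c + 4)/(c + 1)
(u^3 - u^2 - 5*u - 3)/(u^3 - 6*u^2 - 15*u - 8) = (u - 3)/(u - 8)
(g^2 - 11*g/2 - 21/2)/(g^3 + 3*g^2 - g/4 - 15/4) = 2*(g - 7)/(2*g^2 + 3*g - 5)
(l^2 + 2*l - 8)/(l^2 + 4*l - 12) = (l + 4)/(l + 6)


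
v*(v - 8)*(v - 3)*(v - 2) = v^4 - 13*v^3 + 46*v^2 - 48*v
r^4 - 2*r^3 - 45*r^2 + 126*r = r*(r - 6)*(r - 3)*(r + 7)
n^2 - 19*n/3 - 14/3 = (n - 7)*(n + 2/3)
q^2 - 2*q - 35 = (q - 7)*(q + 5)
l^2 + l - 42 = (l - 6)*(l + 7)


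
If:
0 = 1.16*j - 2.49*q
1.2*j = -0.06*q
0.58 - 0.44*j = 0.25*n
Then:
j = 0.00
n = 2.32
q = 0.00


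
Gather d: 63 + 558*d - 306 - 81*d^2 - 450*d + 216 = -81*d^2 + 108*d - 27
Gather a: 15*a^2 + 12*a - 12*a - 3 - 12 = 15*a^2 - 15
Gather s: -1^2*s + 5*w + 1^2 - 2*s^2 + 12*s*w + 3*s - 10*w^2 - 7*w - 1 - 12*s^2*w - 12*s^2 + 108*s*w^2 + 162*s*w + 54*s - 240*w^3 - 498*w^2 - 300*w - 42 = s^2*(-12*w - 14) + s*(108*w^2 + 174*w + 56) - 240*w^3 - 508*w^2 - 302*w - 42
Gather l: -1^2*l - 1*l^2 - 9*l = -l^2 - 10*l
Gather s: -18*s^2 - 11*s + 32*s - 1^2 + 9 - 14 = -18*s^2 + 21*s - 6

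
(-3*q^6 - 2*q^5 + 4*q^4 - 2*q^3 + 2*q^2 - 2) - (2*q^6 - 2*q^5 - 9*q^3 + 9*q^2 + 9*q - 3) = -5*q^6 + 4*q^4 + 7*q^3 - 7*q^2 - 9*q + 1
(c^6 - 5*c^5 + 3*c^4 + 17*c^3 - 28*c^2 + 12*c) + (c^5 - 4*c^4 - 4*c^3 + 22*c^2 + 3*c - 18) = c^6 - 4*c^5 - c^4 + 13*c^3 - 6*c^2 + 15*c - 18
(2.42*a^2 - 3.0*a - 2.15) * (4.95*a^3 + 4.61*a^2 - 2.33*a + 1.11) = 11.979*a^5 - 3.6938*a^4 - 30.1111*a^3 - 0.2353*a^2 + 1.6795*a - 2.3865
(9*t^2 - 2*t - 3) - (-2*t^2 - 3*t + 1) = 11*t^2 + t - 4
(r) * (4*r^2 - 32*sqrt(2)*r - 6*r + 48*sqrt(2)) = 4*r^3 - 32*sqrt(2)*r^2 - 6*r^2 + 48*sqrt(2)*r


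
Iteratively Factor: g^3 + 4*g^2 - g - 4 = (g + 1)*(g^2 + 3*g - 4) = (g + 1)*(g + 4)*(g - 1)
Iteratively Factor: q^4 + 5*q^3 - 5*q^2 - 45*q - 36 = (q + 3)*(q^3 + 2*q^2 - 11*q - 12) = (q - 3)*(q + 3)*(q^2 + 5*q + 4) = (q - 3)*(q + 1)*(q + 3)*(q + 4)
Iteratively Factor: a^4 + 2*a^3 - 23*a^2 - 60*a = (a - 5)*(a^3 + 7*a^2 + 12*a) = (a - 5)*(a + 3)*(a^2 + 4*a) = a*(a - 5)*(a + 3)*(a + 4)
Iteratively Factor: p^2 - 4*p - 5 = (p + 1)*(p - 5)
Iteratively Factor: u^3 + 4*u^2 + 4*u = (u)*(u^2 + 4*u + 4) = u*(u + 2)*(u + 2)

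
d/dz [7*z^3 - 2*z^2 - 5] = z*(21*z - 4)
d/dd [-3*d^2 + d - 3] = 1 - 6*d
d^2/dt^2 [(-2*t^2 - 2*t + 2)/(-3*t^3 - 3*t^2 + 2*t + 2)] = 4*(9*t^6 + 27*t^5 - 9*t^4 - 9*t^3 + 45*t^2 + 18*t - 10)/(27*t^9 + 81*t^8 + 27*t^7 - 135*t^6 - 126*t^5 + 54*t^4 + 100*t^3 + 12*t^2 - 24*t - 8)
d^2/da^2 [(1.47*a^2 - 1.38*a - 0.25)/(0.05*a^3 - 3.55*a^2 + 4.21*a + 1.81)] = (0.00735*a^6 - 0.0206999999999997*a^5 - 0.394410000000022*a^4 + 8.58535999999998*a^3 + 38.9520900000001*a^2 - 30.64914*a + 18.58841)/(0.000125*a^9 - 0.026625*a^8 + 1.92195*a^7 - 49.20895*a^6 + 159.90054*a^5 - 118.04406*a^4 - 87.198254*a^3 + 61.351398*a^2 + 41.377143*a + 5.929741)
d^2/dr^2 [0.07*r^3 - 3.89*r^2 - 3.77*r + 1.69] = 0.42*r - 7.78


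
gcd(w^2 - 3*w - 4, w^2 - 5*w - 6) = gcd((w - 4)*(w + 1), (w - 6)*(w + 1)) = w + 1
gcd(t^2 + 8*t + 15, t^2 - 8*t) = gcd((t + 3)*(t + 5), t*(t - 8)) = 1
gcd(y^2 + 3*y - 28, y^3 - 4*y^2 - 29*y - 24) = 1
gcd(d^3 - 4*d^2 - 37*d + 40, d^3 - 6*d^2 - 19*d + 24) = d^2 - 9*d + 8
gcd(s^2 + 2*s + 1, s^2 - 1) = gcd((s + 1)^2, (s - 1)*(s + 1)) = s + 1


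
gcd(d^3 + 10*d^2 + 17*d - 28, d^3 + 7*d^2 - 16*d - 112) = d^2 + 11*d + 28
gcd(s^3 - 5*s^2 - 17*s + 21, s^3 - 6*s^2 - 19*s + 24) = s^2 + 2*s - 3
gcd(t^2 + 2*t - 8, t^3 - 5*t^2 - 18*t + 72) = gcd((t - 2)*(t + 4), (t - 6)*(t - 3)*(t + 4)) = t + 4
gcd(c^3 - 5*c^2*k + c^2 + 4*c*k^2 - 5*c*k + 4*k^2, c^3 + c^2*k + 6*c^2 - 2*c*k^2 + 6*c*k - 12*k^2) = c - k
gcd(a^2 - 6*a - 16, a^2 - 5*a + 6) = 1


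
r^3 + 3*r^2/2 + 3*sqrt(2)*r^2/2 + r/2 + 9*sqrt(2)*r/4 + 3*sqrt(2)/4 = (r + 1/2)*(r + 1)*(r + 3*sqrt(2)/2)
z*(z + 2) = z^2 + 2*z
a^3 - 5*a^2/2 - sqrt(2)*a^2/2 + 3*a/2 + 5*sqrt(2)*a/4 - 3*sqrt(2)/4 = (a - 3/2)*(a - 1)*(a - sqrt(2)/2)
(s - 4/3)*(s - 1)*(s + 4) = s^3 + 5*s^2/3 - 8*s + 16/3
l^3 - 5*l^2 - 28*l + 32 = (l - 8)*(l - 1)*(l + 4)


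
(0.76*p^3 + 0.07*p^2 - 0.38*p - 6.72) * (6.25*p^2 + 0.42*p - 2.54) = 4.75*p^5 + 0.7567*p^4 - 4.276*p^3 - 42.3374*p^2 - 1.8572*p + 17.0688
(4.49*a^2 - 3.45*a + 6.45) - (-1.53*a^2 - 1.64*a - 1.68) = 6.02*a^2 - 1.81*a + 8.13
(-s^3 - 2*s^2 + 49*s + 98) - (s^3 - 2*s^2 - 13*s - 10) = -2*s^3 + 62*s + 108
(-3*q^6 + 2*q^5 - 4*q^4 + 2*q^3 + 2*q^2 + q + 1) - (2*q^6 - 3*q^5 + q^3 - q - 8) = -5*q^6 + 5*q^5 - 4*q^4 + q^3 + 2*q^2 + 2*q + 9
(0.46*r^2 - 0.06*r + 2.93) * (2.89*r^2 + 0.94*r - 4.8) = 1.3294*r^4 + 0.259*r^3 + 6.2033*r^2 + 3.0422*r - 14.064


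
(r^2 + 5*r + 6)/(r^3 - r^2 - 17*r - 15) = (r + 2)/(r^2 - 4*r - 5)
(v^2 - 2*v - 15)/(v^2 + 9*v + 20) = (v^2 - 2*v - 15)/(v^2 + 9*v + 20)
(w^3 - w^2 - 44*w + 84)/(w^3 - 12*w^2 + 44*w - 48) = (w + 7)/(w - 4)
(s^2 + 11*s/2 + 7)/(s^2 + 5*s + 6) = (s + 7/2)/(s + 3)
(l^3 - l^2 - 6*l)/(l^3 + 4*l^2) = (l^2 - l - 6)/(l*(l + 4))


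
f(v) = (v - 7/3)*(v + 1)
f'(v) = 2*v - 4/3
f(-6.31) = 45.90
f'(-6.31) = -13.95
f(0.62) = -2.78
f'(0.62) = -0.09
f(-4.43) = 23.20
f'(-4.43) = -10.19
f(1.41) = -2.23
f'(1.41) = 1.49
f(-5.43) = 34.39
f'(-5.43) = -12.19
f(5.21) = 17.86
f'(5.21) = 9.09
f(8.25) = 54.73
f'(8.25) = 15.17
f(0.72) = -2.77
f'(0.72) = 0.11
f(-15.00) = 242.67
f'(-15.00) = -31.33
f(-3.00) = 10.67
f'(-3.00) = -7.33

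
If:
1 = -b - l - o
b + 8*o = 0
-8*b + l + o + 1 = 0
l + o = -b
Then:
No Solution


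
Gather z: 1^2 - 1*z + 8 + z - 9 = 0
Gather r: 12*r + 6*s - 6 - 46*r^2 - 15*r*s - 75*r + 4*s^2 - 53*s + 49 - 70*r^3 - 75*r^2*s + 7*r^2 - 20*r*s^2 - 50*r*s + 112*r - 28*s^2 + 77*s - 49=-70*r^3 + r^2*(-75*s - 39) + r*(-20*s^2 - 65*s + 49) - 24*s^2 + 30*s - 6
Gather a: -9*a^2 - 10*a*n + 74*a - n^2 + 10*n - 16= -9*a^2 + a*(74 - 10*n) - n^2 + 10*n - 16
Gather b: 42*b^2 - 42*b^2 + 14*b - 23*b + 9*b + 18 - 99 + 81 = 0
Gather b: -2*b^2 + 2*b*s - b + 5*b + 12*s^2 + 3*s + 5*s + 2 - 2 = -2*b^2 + b*(2*s + 4) + 12*s^2 + 8*s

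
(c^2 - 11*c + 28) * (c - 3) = c^3 - 14*c^2 + 61*c - 84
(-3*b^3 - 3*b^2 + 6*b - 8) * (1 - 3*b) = 9*b^4 + 6*b^3 - 21*b^2 + 30*b - 8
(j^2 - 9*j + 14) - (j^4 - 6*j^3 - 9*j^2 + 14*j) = -j^4 + 6*j^3 + 10*j^2 - 23*j + 14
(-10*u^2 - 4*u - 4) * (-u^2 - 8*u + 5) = 10*u^4 + 84*u^3 - 14*u^2 + 12*u - 20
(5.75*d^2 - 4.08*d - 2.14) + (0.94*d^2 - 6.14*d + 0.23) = 6.69*d^2 - 10.22*d - 1.91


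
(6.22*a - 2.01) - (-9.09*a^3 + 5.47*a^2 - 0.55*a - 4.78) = 9.09*a^3 - 5.47*a^2 + 6.77*a + 2.77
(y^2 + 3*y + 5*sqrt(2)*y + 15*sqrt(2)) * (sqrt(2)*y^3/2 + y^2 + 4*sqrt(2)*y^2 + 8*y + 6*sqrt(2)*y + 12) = sqrt(2)*y^5/2 + 6*y^4 + 11*sqrt(2)*y^4/2 + 23*sqrt(2)*y^3 + 66*y^3 + 73*sqrt(2)*y^2 + 216*y^2 + 216*y + 180*sqrt(2)*y + 180*sqrt(2)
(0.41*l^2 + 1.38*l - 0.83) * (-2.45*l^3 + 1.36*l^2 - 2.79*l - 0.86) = -1.0045*l^5 - 2.8234*l^4 + 2.7664*l^3 - 5.3316*l^2 + 1.1289*l + 0.7138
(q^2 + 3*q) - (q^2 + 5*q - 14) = 14 - 2*q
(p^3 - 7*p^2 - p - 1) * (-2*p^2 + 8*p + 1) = -2*p^5 + 22*p^4 - 53*p^3 - 13*p^2 - 9*p - 1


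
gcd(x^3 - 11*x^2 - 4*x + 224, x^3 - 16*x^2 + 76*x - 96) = x - 8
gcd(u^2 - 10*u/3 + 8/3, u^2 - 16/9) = u - 4/3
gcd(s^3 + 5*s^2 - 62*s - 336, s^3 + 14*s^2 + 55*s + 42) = s^2 + 13*s + 42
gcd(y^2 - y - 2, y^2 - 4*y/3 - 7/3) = y + 1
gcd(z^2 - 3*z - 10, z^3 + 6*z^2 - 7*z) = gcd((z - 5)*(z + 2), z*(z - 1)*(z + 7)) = 1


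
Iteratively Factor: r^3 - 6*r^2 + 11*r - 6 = (r - 2)*(r^2 - 4*r + 3) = (r - 2)*(r - 1)*(r - 3)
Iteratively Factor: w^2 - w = (w - 1)*(w)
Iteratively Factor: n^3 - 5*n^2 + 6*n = (n - 2)*(n^2 - 3*n) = (n - 3)*(n - 2)*(n)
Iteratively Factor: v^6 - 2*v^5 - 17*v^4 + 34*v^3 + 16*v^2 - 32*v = (v + 1)*(v^5 - 3*v^4 - 14*v^3 + 48*v^2 - 32*v) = (v + 1)*(v + 4)*(v^4 - 7*v^3 + 14*v^2 - 8*v) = v*(v + 1)*(v + 4)*(v^3 - 7*v^2 + 14*v - 8) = v*(v - 4)*(v + 1)*(v + 4)*(v^2 - 3*v + 2) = v*(v - 4)*(v - 2)*(v + 1)*(v + 4)*(v - 1)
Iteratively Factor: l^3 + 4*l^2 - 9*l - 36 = (l + 3)*(l^2 + l - 12) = (l - 3)*(l + 3)*(l + 4)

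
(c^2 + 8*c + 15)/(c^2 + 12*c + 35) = (c + 3)/(c + 7)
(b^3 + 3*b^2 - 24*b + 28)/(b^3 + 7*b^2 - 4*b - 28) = (b - 2)/(b + 2)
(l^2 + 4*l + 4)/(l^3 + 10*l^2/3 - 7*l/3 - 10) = 3*(l + 2)/(3*l^2 + 4*l - 15)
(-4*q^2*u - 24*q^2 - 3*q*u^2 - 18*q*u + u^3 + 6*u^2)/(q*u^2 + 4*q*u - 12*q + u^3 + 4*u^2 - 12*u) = (-4*q + u)/(u - 2)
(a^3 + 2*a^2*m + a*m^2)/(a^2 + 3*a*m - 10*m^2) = a*(a^2 + 2*a*m + m^2)/(a^2 + 3*a*m - 10*m^2)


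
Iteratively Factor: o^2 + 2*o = (o + 2)*(o)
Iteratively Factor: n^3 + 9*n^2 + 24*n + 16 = (n + 4)*(n^2 + 5*n + 4) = (n + 4)^2*(n + 1)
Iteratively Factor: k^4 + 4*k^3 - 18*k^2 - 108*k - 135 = (k + 3)*(k^3 + k^2 - 21*k - 45) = (k - 5)*(k + 3)*(k^2 + 6*k + 9) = (k - 5)*(k + 3)^2*(k + 3)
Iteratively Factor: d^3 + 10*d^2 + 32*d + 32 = (d + 4)*(d^2 + 6*d + 8) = (d + 4)^2*(d + 2)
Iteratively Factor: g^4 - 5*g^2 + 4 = (g - 2)*(g^3 + 2*g^2 - g - 2) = (g - 2)*(g - 1)*(g^2 + 3*g + 2) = (g - 2)*(g - 1)*(g + 1)*(g + 2)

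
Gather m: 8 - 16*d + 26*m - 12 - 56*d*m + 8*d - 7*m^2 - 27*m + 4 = -8*d - 7*m^2 + m*(-56*d - 1)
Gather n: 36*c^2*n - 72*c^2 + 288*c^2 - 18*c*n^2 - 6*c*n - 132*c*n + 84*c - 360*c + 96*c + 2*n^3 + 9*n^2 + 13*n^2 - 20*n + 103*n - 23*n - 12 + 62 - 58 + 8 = 216*c^2 - 180*c + 2*n^3 + n^2*(22 - 18*c) + n*(36*c^2 - 138*c + 60)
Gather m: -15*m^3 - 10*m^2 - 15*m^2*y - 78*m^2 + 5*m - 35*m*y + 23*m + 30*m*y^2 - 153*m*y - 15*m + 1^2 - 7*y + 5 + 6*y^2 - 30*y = -15*m^3 + m^2*(-15*y - 88) + m*(30*y^2 - 188*y + 13) + 6*y^2 - 37*y + 6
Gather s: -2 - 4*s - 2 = -4*s - 4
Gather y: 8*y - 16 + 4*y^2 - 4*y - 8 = 4*y^2 + 4*y - 24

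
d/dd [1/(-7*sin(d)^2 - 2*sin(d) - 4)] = 2*(7*sin(d) + 1)*cos(d)/(7*sin(d)^2 + 2*sin(d) + 4)^2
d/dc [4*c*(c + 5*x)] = 8*c + 20*x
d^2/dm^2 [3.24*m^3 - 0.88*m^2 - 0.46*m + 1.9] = 19.44*m - 1.76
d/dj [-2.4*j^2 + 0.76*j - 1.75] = 0.76 - 4.8*j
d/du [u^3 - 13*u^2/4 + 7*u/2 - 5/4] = 3*u^2 - 13*u/2 + 7/2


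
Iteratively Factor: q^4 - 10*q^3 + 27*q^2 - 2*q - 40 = (q - 2)*(q^3 - 8*q^2 + 11*q + 20) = (q - 4)*(q - 2)*(q^2 - 4*q - 5) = (q - 5)*(q - 4)*(q - 2)*(q + 1)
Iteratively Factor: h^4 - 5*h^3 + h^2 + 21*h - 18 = (h - 3)*(h^3 - 2*h^2 - 5*h + 6) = (h - 3)*(h + 2)*(h^2 - 4*h + 3) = (h - 3)^2*(h + 2)*(h - 1)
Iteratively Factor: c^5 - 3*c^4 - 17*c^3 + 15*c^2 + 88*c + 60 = (c - 3)*(c^4 - 17*c^2 - 36*c - 20) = (c - 3)*(c + 2)*(c^3 - 2*c^2 - 13*c - 10) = (c - 3)*(c + 1)*(c + 2)*(c^2 - 3*c - 10) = (c - 5)*(c - 3)*(c + 1)*(c + 2)*(c + 2)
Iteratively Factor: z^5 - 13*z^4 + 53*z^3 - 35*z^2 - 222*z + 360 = (z - 5)*(z^4 - 8*z^3 + 13*z^2 + 30*z - 72) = (z - 5)*(z - 3)*(z^3 - 5*z^2 - 2*z + 24) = (z - 5)*(z - 4)*(z - 3)*(z^2 - z - 6) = (z - 5)*(z - 4)*(z - 3)*(z + 2)*(z - 3)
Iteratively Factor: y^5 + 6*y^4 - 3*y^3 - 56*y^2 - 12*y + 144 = (y - 2)*(y^4 + 8*y^3 + 13*y^2 - 30*y - 72) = (y - 2)*(y + 4)*(y^3 + 4*y^2 - 3*y - 18) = (y - 2)*(y + 3)*(y + 4)*(y^2 + y - 6) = (y - 2)^2*(y + 3)*(y + 4)*(y + 3)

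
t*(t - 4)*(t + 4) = t^3 - 16*t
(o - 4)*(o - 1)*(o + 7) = o^3 + 2*o^2 - 31*o + 28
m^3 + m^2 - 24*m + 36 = (m - 3)*(m - 2)*(m + 6)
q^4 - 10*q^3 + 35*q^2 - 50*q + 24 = (q - 4)*(q - 3)*(q - 2)*(q - 1)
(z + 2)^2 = z^2 + 4*z + 4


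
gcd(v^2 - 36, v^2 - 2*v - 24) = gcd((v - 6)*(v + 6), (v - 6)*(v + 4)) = v - 6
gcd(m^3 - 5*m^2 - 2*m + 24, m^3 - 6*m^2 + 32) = m^2 - 2*m - 8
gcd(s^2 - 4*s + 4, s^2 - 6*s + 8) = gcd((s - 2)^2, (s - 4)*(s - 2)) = s - 2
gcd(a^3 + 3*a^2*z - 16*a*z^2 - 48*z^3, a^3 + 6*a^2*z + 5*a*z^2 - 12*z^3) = a^2 + 7*a*z + 12*z^2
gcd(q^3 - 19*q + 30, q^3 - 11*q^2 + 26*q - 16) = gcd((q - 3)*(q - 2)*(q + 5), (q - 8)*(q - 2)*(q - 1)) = q - 2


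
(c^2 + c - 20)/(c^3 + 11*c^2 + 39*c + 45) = (c - 4)/(c^2 + 6*c + 9)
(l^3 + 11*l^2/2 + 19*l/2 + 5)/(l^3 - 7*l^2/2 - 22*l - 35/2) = (l + 2)/(l - 7)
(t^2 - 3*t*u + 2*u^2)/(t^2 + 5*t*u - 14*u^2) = (t - u)/(t + 7*u)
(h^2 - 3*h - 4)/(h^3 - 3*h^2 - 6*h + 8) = (h + 1)/(h^2 + h - 2)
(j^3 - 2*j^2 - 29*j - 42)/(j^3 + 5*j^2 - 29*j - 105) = (j^2 - 5*j - 14)/(j^2 + 2*j - 35)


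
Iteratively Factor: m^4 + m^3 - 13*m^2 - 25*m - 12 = (m + 3)*(m^3 - 2*m^2 - 7*m - 4) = (m + 1)*(m + 3)*(m^2 - 3*m - 4) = (m + 1)^2*(m + 3)*(m - 4)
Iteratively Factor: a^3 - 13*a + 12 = (a - 3)*(a^2 + 3*a - 4) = (a - 3)*(a - 1)*(a + 4)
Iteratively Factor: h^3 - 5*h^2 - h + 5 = (h + 1)*(h^2 - 6*h + 5) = (h - 1)*(h + 1)*(h - 5)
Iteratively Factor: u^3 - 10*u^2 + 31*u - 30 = (u - 5)*(u^2 - 5*u + 6) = (u - 5)*(u - 3)*(u - 2)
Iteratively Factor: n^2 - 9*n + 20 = (n - 5)*(n - 4)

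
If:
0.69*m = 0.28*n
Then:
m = 0.405797101449275*n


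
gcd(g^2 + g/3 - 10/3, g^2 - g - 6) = g + 2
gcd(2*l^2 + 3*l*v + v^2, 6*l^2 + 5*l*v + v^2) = 2*l + v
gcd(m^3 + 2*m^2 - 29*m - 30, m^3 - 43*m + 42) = 1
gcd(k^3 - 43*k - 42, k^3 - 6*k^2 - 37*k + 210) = k^2 - k - 42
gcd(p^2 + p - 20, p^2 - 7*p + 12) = p - 4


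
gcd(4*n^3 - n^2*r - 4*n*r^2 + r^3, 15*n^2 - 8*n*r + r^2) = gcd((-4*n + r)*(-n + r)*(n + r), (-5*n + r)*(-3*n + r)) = 1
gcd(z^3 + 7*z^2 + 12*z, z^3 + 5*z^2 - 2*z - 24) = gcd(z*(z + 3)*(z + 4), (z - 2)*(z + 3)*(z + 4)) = z^2 + 7*z + 12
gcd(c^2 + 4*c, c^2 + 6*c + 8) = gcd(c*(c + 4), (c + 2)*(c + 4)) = c + 4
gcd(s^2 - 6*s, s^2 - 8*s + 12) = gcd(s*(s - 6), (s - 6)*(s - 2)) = s - 6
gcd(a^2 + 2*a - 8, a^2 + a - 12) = a + 4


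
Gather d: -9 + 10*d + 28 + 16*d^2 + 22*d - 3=16*d^2 + 32*d + 16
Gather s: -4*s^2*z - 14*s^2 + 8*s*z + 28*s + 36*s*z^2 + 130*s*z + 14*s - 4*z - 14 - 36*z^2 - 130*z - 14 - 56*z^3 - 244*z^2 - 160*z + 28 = s^2*(-4*z - 14) + s*(36*z^2 + 138*z + 42) - 56*z^3 - 280*z^2 - 294*z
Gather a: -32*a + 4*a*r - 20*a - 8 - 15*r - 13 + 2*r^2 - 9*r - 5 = a*(4*r - 52) + 2*r^2 - 24*r - 26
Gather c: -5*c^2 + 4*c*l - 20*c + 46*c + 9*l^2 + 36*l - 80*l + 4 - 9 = -5*c^2 + c*(4*l + 26) + 9*l^2 - 44*l - 5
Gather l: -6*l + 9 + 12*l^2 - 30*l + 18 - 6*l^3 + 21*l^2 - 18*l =-6*l^3 + 33*l^2 - 54*l + 27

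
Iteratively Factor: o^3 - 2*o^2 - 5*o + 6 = (o + 2)*(o^2 - 4*o + 3) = (o - 3)*(o + 2)*(o - 1)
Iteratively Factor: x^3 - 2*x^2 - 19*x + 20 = (x - 5)*(x^2 + 3*x - 4) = (x - 5)*(x + 4)*(x - 1)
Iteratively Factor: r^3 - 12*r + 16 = (r - 2)*(r^2 + 2*r - 8) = (r - 2)*(r + 4)*(r - 2)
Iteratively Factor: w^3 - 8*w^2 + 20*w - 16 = (w - 2)*(w^2 - 6*w + 8) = (w - 4)*(w - 2)*(w - 2)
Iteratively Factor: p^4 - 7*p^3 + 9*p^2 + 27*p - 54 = (p - 3)*(p^3 - 4*p^2 - 3*p + 18) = (p - 3)*(p + 2)*(p^2 - 6*p + 9) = (p - 3)^2*(p + 2)*(p - 3)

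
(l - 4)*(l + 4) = l^2 - 16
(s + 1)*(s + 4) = s^2 + 5*s + 4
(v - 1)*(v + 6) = v^2 + 5*v - 6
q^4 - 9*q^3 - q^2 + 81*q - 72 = (q - 8)*(q - 3)*(q - 1)*(q + 3)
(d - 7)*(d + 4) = d^2 - 3*d - 28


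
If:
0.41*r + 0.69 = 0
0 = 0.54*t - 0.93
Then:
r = -1.68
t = 1.72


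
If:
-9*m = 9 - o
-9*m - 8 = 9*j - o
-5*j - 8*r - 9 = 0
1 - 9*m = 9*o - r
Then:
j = 1/9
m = -2923/3240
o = 317/360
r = -43/36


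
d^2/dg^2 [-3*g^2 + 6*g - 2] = -6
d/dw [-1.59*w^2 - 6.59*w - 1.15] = -3.18*w - 6.59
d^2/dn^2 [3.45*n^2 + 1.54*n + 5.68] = 6.90000000000000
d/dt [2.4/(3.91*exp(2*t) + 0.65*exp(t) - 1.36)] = (-18.768*exp(t) - 1.56)*exp(t)/(3.91*exp(2*t) + 0.65*exp(t) - 1.36)^2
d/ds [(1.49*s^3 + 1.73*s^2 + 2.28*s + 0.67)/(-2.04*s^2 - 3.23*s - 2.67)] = (-3.0396*s^4 - 9.6254*s^3 - 12.8716*s^2 - 6.5046*s - 3.9235)/(4.1616*s^4 + 13.1784*s^3 + 21.3265*s^2 + 17.2482*s + 7.1289)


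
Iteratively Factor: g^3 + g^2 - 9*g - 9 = (g + 3)*(g^2 - 2*g - 3) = (g + 1)*(g + 3)*(g - 3)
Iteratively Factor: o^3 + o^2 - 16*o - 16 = (o + 1)*(o^2 - 16) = (o + 1)*(o + 4)*(o - 4)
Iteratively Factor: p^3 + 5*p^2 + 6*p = (p + 2)*(p^2 + 3*p) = p*(p + 2)*(p + 3)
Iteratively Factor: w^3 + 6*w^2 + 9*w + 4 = (w + 1)*(w^2 + 5*w + 4) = (w + 1)*(w + 4)*(w + 1)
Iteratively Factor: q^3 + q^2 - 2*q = (q - 1)*(q^2 + 2*q) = q*(q - 1)*(q + 2)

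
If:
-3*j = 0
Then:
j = 0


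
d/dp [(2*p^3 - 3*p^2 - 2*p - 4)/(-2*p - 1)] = 2*(-4*p^3 + 3*p - 3)/(4*p^2 + 4*p + 1)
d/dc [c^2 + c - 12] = 2*c + 1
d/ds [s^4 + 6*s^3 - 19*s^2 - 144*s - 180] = 4*s^3 + 18*s^2 - 38*s - 144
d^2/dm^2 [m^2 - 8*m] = 2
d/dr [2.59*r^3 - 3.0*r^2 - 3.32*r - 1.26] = 7.77*r^2 - 6.0*r - 3.32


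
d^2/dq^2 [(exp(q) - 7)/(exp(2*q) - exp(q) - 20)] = (exp(4*q) - 27*exp(3*q) + 141*exp(2*q) - 587*exp(q) + 540)*exp(q)/(exp(6*q) - 3*exp(5*q) - 57*exp(4*q) + 119*exp(3*q) + 1140*exp(2*q) - 1200*exp(q) - 8000)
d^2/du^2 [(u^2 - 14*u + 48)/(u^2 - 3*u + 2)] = 2*(-11*u^3 + 138*u^2 - 348*u + 256)/(u^6 - 9*u^5 + 33*u^4 - 63*u^3 + 66*u^2 - 36*u + 8)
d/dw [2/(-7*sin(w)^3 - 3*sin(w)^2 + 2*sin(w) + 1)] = 2*(21*sin(w)^2 + 6*sin(w) - 2)*cos(w)/(7*sin(w)^3 + 3*sin(w)^2 - 2*sin(w) - 1)^2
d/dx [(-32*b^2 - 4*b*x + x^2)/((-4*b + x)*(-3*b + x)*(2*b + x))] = (-160*b^4 - 272*b^3*x + 74*b^2*x^2 + 8*b*x^3 - x^4)/(576*b^6 - 96*b^5*x - 236*b^4*x^2 + 68*b^3*x^3 + 21*b^2*x^4 - 10*b*x^5 + x^6)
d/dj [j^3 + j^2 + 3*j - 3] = 3*j^2 + 2*j + 3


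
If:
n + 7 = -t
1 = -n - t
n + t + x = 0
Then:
No Solution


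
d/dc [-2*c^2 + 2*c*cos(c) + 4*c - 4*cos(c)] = -2*c*sin(c) - 4*c + 4*sin(c) + 2*cos(c) + 4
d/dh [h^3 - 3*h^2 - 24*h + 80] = 3*h^2 - 6*h - 24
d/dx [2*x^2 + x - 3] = 4*x + 1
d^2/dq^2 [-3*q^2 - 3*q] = -6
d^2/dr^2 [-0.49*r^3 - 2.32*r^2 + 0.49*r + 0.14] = -2.94*r - 4.64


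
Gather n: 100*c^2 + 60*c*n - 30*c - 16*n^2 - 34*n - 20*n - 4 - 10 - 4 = 100*c^2 - 30*c - 16*n^2 + n*(60*c - 54) - 18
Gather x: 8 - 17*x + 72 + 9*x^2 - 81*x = 9*x^2 - 98*x + 80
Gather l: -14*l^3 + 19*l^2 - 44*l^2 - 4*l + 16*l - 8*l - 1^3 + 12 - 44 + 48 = -14*l^3 - 25*l^2 + 4*l + 15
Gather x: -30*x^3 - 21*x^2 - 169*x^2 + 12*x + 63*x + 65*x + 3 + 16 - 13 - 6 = -30*x^3 - 190*x^2 + 140*x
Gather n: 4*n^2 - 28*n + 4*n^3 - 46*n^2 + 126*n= 4*n^3 - 42*n^2 + 98*n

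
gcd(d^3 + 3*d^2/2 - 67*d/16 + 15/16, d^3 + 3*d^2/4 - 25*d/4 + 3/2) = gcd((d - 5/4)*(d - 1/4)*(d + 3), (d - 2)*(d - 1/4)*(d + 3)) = d^2 + 11*d/4 - 3/4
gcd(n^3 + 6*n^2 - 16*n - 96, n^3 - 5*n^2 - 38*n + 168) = n^2 + 2*n - 24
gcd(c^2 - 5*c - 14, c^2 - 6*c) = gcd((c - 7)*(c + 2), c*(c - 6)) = 1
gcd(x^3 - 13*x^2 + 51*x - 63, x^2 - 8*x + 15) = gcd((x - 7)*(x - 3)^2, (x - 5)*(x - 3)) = x - 3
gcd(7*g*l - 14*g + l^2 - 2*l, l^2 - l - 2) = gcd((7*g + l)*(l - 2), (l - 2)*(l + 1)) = l - 2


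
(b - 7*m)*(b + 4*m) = b^2 - 3*b*m - 28*m^2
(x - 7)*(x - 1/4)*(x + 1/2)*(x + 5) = x^4 - 7*x^3/4 - 285*x^2/8 - 17*x/2 + 35/8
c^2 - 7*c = c*(c - 7)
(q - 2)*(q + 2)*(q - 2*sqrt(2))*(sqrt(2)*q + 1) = sqrt(2)*q^4 - 3*q^3 - 6*sqrt(2)*q^2 + 12*q + 8*sqrt(2)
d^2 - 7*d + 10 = (d - 5)*(d - 2)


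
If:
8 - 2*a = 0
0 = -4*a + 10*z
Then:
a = 4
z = 8/5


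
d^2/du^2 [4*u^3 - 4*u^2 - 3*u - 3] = 24*u - 8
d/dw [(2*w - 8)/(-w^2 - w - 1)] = 2*(-w^2 - w + (w - 4)*(2*w + 1) - 1)/(w^2 + w + 1)^2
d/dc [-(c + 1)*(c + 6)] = -2*c - 7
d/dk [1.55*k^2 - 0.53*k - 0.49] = 3.1*k - 0.53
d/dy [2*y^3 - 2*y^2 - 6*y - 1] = 6*y^2 - 4*y - 6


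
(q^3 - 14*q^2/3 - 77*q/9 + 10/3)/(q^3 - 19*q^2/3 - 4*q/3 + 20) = (q - 1/3)/(q - 2)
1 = 1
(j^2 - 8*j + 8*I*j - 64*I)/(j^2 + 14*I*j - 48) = (j - 8)/(j + 6*I)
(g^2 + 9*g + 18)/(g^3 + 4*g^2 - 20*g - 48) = (g + 3)/(g^2 - 2*g - 8)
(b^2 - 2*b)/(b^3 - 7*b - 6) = b*(2 - b)/(-b^3 + 7*b + 6)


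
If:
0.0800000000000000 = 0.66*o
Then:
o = 0.12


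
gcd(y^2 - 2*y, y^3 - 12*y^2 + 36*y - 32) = y - 2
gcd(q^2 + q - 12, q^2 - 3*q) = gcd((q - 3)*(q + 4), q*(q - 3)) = q - 3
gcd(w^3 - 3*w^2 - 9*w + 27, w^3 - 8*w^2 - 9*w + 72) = w^2 - 9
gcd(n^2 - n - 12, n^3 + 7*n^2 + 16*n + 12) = n + 3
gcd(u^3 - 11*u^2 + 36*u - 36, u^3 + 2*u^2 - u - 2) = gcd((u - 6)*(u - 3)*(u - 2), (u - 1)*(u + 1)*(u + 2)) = 1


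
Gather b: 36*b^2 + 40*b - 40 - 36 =36*b^2 + 40*b - 76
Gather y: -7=-7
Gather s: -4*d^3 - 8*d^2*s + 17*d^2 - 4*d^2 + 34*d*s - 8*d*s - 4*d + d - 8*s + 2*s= -4*d^3 + 13*d^2 - 3*d + s*(-8*d^2 + 26*d - 6)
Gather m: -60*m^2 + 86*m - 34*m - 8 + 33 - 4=-60*m^2 + 52*m + 21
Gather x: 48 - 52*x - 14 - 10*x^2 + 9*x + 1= -10*x^2 - 43*x + 35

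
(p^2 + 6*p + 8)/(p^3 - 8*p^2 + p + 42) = (p + 4)/(p^2 - 10*p + 21)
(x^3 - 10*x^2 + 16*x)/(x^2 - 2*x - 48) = x*(x - 2)/(x + 6)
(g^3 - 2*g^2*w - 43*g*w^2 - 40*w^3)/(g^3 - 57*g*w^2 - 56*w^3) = (g + 5*w)/(g + 7*w)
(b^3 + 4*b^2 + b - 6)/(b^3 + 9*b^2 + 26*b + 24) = (b - 1)/(b + 4)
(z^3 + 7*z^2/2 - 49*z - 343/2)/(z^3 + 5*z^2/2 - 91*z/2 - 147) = (z + 7)/(z + 6)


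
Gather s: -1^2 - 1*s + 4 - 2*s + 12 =15 - 3*s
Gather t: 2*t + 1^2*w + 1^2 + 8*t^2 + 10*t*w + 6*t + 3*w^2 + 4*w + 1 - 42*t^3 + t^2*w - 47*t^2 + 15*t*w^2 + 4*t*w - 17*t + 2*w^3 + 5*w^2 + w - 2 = -42*t^3 + t^2*(w - 39) + t*(15*w^2 + 14*w - 9) + 2*w^3 + 8*w^2 + 6*w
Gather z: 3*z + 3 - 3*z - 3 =0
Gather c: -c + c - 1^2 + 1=0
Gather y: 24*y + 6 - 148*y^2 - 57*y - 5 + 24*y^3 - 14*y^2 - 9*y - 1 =24*y^3 - 162*y^2 - 42*y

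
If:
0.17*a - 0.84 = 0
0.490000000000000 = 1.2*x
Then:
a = 4.94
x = 0.41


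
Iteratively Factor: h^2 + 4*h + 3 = (h + 1)*(h + 3)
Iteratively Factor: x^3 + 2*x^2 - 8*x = (x)*(x^2 + 2*x - 8) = x*(x - 2)*(x + 4)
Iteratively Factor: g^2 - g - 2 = (g + 1)*(g - 2)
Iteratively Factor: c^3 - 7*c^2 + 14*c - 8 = (c - 4)*(c^2 - 3*c + 2) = (c - 4)*(c - 2)*(c - 1)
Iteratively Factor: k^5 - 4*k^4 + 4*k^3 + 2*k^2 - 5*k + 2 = (k + 1)*(k^4 - 5*k^3 + 9*k^2 - 7*k + 2) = (k - 1)*(k + 1)*(k^3 - 4*k^2 + 5*k - 2) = (k - 1)^2*(k + 1)*(k^2 - 3*k + 2) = (k - 1)^3*(k + 1)*(k - 2)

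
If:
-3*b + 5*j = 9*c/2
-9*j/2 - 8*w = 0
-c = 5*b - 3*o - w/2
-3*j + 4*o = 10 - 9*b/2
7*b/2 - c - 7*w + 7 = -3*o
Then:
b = 59068/91721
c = -340712/91721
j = -271200/91721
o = -40549/91721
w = 152550/91721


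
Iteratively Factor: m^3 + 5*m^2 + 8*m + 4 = (m + 1)*(m^2 + 4*m + 4) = (m + 1)*(m + 2)*(m + 2)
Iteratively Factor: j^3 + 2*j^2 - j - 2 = (j - 1)*(j^2 + 3*j + 2) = (j - 1)*(j + 2)*(j + 1)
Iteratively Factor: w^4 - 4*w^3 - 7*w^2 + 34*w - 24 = (w + 3)*(w^3 - 7*w^2 + 14*w - 8) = (w - 1)*(w + 3)*(w^2 - 6*w + 8) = (w - 4)*(w - 1)*(w + 3)*(w - 2)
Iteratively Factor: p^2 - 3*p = (p)*(p - 3)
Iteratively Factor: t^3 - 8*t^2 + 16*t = (t - 4)*(t^2 - 4*t) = (t - 4)^2*(t)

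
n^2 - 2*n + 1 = (n - 1)^2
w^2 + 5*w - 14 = (w - 2)*(w + 7)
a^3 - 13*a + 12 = (a - 3)*(a - 1)*(a + 4)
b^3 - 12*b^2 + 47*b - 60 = (b - 5)*(b - 4)*(b - 3)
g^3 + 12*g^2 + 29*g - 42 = (g - 1)*(g + 6)*(g + 7)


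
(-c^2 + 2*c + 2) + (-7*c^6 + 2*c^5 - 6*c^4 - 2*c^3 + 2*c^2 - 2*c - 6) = -7*c^6 + 2*c^5 - 6*c^4 - 2*c^3 + c^2 - 4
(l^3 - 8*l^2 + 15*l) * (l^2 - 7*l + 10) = l^5 - 15*l^4 + 81*l^3 - 185*l^2 + 150*l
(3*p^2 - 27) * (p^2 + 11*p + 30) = 3*p^4 + 33*p^3 + 63*p^2 - 297*p - 810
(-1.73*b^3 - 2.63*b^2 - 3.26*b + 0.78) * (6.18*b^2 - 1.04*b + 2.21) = -10.6914*b^5 - 14.4542*b^4 - 21.2349*b^3 + 2.3985*b^2 - 8.0158*b + 1.7238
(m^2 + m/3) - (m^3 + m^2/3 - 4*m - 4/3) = -m^3 + 2*m^2/3 + 13*m/3 + 4/3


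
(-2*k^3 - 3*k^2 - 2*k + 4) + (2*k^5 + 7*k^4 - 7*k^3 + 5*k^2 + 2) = 2*k^5 + 7*k^4 - 9*k^3 + 2*k^2 - 2*k + 6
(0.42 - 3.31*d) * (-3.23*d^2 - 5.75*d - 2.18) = 10.6913*d^3 + 17.6759*d^2 + 4.8008*d - 0.9156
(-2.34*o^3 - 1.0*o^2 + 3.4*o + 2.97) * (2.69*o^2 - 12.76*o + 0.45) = -6.2946*o^5 + 27.1684*o^4 + 20.853*o^3 - 35.8447*o^2 - 36.3672*o + 1.3365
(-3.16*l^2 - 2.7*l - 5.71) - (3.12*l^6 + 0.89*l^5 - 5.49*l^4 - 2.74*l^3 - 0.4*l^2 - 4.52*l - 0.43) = -3.12*l^6 - 0.89*l^5 + 5.49*l^4 + 2.74*l^3 - 2.76*l^2 + 1.82*l - 5.28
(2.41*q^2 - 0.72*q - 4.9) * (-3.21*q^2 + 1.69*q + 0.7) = -7.7361*q^4 + 6.3841*q^3 + 16.1992*q^2 - 8.785*q - 3.43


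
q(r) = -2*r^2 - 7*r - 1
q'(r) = -4*r - 7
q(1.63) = -17.72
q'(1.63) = -13.52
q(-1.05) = 4.14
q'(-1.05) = -2.80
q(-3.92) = -4.29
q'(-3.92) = 8.68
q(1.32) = -13.72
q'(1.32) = -12.28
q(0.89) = -8.81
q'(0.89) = -10.56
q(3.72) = -54.72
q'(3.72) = -21.88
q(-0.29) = 0.86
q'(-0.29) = -5.84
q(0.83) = -8.19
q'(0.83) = -10.32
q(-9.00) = -100.00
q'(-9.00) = 29.00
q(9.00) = -226.00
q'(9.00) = -43.00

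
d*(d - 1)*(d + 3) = d^3 + 2*d^2 - 3*d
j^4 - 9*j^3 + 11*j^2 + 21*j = j*(j - 7)*(j - 3)*(j + 1)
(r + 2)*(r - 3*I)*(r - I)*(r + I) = r^4 + 2*r^3 - 3*I*r^3 + r^2 - 6*I*r^2 + 2*r - 3*I*r - 6*I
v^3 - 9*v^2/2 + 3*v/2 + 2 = (v - 4)*(v - 1)*(v + 1/2)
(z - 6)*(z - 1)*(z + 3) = z^3 - 4*z^2 - 15*z + 18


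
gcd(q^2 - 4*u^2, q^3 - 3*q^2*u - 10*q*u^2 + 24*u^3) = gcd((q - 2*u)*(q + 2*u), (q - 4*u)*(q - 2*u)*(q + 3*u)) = q - 2*u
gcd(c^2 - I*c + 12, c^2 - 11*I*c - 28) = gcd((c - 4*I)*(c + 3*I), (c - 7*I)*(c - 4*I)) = c - 4*I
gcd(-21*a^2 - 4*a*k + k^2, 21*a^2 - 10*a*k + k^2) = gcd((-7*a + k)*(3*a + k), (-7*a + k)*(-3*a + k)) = 7*a - k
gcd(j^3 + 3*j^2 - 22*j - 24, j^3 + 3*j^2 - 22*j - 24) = j^3 + 3*j^2 - 22*j - 24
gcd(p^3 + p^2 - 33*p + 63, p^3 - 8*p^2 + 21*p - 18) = p^2 - 6*p + 9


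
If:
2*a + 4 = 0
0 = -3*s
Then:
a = -2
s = 0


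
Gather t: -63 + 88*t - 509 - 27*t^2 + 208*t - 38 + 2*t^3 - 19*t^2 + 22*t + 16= 2*t^3 - 46*t^2 + 318*t - 594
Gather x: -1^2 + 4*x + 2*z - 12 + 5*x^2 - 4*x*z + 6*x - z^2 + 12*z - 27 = 5*x^2 + x*(10 - 4*z) - z^2 + 14*z - 40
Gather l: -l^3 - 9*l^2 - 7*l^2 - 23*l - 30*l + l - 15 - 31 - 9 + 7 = -l^3 - 16*l^2 - 52*l - 48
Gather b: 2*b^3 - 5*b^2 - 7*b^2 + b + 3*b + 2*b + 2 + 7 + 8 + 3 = 2*b^3 - 12*b^2 + 6*b + 20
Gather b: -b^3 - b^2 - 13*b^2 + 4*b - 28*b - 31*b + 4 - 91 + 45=-b^3 - 14*b^2 - 55*b - 42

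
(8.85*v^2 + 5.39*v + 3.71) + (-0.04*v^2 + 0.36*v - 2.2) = 8.81*v^2 + 5.75*v + 1.51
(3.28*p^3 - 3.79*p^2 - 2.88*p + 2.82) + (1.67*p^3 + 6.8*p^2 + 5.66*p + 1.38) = 4.95*p^3 + 3.01*p^2 + 2.78*p + 4.2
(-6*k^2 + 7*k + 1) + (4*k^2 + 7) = -2*k^2 + 7*k + 8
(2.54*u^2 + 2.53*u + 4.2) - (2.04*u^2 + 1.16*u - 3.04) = 0.5*u^2 + 1.37*u + 7.24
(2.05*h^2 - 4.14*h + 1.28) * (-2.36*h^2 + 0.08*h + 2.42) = -4.838*h^4 + 9.9344*h^3 + 1.609*h^2 - 9.9164*h + 3.0976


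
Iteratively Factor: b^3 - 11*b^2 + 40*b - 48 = (b - 4)*(b^2 - 7*b + 12) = (b - 4)*(b - 3)*(b - 4)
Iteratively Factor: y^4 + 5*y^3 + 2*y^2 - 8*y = (y + 4)*(y^3 + y^2 - 2*y) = y*(y + 4)*(y^2 + y - 2) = y*(y + 2)*(y + 4)*(y - 1)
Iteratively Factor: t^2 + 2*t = (t + 2)*(t)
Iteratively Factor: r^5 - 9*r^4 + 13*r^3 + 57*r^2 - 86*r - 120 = (r + 1)*(r^4 - 10*r^3 + 23*r^2 + 34*r - 120) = (r + 1)*(r + 2)*(r^3 - 12*r^2 + 47*r - 60) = (r - 5)*(r + 1)*(r + 2)*(r^2 - 7*r + 12) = (r - 5)*(r - 4)*(r + 1)*(r + 2)*(r - 3)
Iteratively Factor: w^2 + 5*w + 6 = (w + 3)*(w + 2)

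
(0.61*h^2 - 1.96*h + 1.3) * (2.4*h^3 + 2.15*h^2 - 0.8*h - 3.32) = 1.464*h^5 - 3.3925*h^4 - 1.582*h^3 + 2.3378*h^2 + 5.4672*h - 4.316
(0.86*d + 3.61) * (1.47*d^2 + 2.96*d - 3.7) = 1.2642*d^3 + 7.8523*d^2 + 7.5036*d - 13.357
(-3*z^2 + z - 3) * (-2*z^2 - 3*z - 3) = 6*z^4 + 7*z^3 + 12*z^2 + 6*z + 9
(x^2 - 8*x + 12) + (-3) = x^2 - 8*x + 9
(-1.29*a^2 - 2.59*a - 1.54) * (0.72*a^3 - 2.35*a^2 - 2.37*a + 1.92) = -0.9288*a^5 + 1.1667*a^4 + 8.035*a^3 + 7.2805*a^2 - 1.323*a - 2.9568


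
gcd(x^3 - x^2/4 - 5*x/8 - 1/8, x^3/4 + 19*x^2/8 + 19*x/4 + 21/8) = 1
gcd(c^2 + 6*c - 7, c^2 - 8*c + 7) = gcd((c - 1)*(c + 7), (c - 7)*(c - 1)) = c - 1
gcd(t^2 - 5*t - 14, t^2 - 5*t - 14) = t^2 - 5*t - 14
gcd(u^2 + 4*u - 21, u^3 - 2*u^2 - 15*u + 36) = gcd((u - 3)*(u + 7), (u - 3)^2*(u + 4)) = u - 3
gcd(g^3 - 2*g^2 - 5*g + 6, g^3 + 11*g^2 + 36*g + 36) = g + 2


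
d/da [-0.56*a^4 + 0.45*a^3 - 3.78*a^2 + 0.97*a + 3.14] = -2.24*a^3 + 1.35*a^2 - 7.56*a + 0.97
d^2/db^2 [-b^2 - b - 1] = -2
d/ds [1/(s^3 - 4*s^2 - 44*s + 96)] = (-3*s^2 + 8*s + 44)/(s^3 - 4*s^2 - 44*s + 96)^2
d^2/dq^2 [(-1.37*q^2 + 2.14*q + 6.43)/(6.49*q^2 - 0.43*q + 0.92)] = (-5.6843418860808e-14*q^4 + 172.62751*q^3 + 1674.073434*q^2 - 184.330278*q - 75.032642)/(273.359449*q^6 - 54.334929*q^5 + 119.851479*q^4 - 15.484171*q^3 + 16.989732*q^2 - 1.091856*q + 0.778688)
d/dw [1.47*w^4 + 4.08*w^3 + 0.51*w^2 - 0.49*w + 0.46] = 5.88*w^3 + 12.24*w^2 + 1.02*w - 0.49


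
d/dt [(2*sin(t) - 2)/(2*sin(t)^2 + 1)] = 2*(4*sin(t) + cos(2*t))*cos(t)/(2 - cos(2*t))^2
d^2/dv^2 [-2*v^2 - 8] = -4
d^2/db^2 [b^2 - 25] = 2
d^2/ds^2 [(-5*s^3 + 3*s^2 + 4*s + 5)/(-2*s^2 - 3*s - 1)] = 2*(37*s^3 + 3*s^2 - 51*s - 26)/(8*s^6 + 36*s^5 + 66*s^4 + 63*s^3 + 33*s^2 + 9*s + 1)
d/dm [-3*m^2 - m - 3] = -6*m - 1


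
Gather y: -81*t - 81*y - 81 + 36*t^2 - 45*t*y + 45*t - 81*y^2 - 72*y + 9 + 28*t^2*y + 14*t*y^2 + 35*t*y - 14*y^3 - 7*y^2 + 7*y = 36*t^2 - 36*t - 14*y^3 + y^2*(14*t - 88) + y*(28*t^2 - 10*t - 146) - 72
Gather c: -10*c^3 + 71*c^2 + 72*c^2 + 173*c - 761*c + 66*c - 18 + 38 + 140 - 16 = -10*c^3 + 143*c^2 - 522*c + 144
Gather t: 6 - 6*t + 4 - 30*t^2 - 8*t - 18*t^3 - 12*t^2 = -18*t^3 - 42*t^2 - 14*t + 10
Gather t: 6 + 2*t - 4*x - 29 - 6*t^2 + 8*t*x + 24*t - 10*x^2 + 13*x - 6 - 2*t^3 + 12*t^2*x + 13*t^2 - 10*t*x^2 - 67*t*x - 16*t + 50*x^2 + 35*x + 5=-2*t^3 + t^2*(12*x + 7) + t*(-10*x^2 - 59*x + 10) + 40*x^2 + 44*x - 24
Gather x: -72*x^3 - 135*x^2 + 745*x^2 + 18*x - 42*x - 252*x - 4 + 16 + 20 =-72*x^3 + 610*x^2 - 276*x + 32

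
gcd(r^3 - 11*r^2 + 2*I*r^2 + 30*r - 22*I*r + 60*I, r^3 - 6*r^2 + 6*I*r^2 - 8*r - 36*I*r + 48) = r^2 + r*(-6 + 2*I) - 12*I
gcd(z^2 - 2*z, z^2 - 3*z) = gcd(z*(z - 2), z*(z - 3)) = z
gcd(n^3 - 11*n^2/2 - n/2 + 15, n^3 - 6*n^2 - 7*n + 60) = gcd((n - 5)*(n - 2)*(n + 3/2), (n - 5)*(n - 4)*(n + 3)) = n - 5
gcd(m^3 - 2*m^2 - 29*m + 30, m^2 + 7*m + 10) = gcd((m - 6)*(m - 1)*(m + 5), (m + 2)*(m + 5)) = m + 5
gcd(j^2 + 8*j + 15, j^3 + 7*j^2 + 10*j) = j + 5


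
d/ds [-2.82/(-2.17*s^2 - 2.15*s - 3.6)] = (-12.2388*s - 6.063)/(2.17*s^2 + 2.15*s + 3.6)^2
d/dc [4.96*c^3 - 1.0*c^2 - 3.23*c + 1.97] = 14.88*c^2 - 2.0*c - 3.23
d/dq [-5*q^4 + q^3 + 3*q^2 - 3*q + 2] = -20*q^3 + 3*q^2 + 6*q - 3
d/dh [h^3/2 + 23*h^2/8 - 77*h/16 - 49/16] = 3*h^2/2 + 23*h/4 - 77/16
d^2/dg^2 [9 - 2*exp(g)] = -2*exp(g)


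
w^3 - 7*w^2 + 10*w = w*(w - 5)*(w - 2)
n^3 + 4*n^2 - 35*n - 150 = (n - 6)*(n + 5)^2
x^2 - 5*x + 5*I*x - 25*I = (x - 5)*(x + 5*I)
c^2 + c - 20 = (c - 4)*(c + 5)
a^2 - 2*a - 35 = (a - 7)*(a + 5)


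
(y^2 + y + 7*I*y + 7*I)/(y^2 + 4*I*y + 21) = (y + 1)/(y - 3*I)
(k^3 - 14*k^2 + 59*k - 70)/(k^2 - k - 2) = (k^2 - 12*k + 35)/(k + 1)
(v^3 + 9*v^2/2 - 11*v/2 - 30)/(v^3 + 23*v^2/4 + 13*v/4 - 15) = 2*(2*v - 5)/(4*v - 5)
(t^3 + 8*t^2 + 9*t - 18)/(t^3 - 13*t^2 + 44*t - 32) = (t^2 + 9*t + 18)/(t^2 - 12*t + 32)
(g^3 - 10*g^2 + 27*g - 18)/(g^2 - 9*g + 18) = g - 1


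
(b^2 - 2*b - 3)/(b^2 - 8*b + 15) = (b + 1)/(b - 5)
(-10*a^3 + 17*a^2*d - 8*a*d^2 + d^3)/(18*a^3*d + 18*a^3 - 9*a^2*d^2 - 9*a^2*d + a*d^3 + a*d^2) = (-10*a^3 + 17*a^2*d - 8*a*d^2 + d^3)/(a*(18*a^2*d + 18*a^2 - 9*a*d^2 - 9*a*d + d^3 + d^2))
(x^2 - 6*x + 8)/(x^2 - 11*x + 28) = (x - 2)/(x - 7)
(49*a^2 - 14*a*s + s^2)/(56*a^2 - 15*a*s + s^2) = (-7*a + s)/(-8*a + s)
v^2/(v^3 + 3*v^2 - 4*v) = v/(v^2 + 3*v - 4)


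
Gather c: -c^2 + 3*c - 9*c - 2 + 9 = -c^2 - 6*c + 7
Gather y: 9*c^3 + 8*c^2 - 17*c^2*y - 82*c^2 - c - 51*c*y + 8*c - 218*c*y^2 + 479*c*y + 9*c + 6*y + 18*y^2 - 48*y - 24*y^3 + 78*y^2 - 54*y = 9*c^3 - 74*c^2 + 16*c - 24*y^3 + y^2*(96 - 218*c) + y*(-17*c^2 + 428*c - 96)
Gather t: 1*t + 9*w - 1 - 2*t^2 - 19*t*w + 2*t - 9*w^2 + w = -2*t^2 + t*(3 - 19*w) - 9*w^2 + 10*w - 1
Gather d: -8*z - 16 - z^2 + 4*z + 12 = -z^2 - 4*z - 4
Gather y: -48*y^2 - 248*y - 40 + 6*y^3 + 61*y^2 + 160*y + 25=6*y^3 + 13*y^2 - 88*y - 15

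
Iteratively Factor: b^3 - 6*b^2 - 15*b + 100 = (b - 5)*(b^2 - b - 20) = (b - 5)^2*(b + 4)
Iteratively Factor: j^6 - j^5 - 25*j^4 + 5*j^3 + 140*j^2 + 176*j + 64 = (j + 1)*(j^5 - 2*j^4 - 23*j^3 + 28*j^2 + 112*j + 64) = (j - 4)*(j + 1)*(j^4 + 2*j^3 - 15*j^2 - 32*j - 16) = (j - 4)*(j + 1)^2*(j^3 + j^2 - 16*j - 16) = (j - 4)^2*(j + 1)^2*(j^2 + 5*j + 4) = (j - 4)^2*(j + 1)^2*(j + 4)*(j + 1)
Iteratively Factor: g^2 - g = (g)*(g - 1)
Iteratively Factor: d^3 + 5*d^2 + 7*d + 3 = (d + 3)*(d^2 + 2*d + 1) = (d + 1)*(d + 3)*(d + 1)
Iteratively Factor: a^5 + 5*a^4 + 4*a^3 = (a)*(a^4 + 5*a^3 + 4*a^2) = a*(a + 4)*(a^3 + a^2) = a^2*(a + 4)*(a^2 + a) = a^3*(a + 4)*(a + 1)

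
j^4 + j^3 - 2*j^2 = j^2*(j - 1)*(j + 2)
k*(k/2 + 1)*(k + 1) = k^3/2 + 3*k^2/2 + k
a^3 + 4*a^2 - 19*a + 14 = (a - 2)*(a - 1)*(a + 7)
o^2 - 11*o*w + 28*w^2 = (o - 7*w)*(o - 4*w)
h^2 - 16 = (h - 4)*(h + 4)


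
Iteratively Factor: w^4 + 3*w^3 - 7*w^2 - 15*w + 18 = (w + 3)*(w^3 - 7*w + 6) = (w - 1)*(w + 3)*(w^2 + w - 6) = (w - 1)*(w + 3)^2*(w - 2)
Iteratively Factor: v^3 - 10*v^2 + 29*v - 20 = (v - 4)*(v^2 - 6*v + 5) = (v - 5)*(v - 4)*(v - 1)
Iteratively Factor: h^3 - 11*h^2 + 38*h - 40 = (h - 4)*(h^2 - 7*h + 10) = (h - 5)*(h - 4)*(h - 2)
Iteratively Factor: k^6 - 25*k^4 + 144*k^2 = (k - 4)*(k^5 + 4*k^4 - 9*k^3 - 36*k^2) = k*(k - 4)*(k^4 + 4*k^3 - 9*k^2 - 36*k) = k*(k - 4)*(k + 3)*(k^3 + k^2 - 12*k) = k^2*(k - 4)*(k + 3)*(k^2 + k - 12) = k^2*(k - 4)*(k - 3)*(k + 3)*(k + 4)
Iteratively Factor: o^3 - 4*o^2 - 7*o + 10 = (o + 2)*(o^2 - 6*o + 5) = (o - 1)*(o + 2)*(o - 5)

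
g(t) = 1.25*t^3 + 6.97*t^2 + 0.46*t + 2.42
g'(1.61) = 32.62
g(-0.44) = 3.46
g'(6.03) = 220.87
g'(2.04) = 44.50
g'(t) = 3.75*t^2 + 13.94*t + 0.46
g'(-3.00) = -7.61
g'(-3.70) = 0.22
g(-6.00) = -19.42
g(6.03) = 532.70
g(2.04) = 42.98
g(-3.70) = 32.82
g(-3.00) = 30.02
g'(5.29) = 179.14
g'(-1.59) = -12.22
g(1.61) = 26.44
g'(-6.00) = 51.82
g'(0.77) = 13.42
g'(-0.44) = -4.95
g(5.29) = 384.95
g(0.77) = 7.48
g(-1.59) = 14.28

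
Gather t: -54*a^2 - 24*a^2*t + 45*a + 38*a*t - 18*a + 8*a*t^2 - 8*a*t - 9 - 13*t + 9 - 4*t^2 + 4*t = -54*a^2 + 27*a + t^2*(8*a - 4) + t*(-24*a^2 + 30*a - 9)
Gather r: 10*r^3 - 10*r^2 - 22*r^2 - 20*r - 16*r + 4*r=10*r^3 - 32*r^2 - 32*r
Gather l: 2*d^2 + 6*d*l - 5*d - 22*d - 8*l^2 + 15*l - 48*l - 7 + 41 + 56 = 2*d^2 - 27*d - 8*l^2 + l*(6*d - 33) + 90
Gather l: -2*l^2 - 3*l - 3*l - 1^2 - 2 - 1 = -2*l^2 - 6*l - 4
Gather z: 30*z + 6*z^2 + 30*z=6*z^2 + 60*z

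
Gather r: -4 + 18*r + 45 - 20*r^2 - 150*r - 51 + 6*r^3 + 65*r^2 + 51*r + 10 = 6*r^3 + 45*r^2 - 81*r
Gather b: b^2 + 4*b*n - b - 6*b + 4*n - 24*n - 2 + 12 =b^2 + b*(4*n - 7) - 20*n + 10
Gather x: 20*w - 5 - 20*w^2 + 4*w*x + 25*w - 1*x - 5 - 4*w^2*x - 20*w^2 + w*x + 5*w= -40*w^2 + 50*w + x*(-4*w^2 + 5*w - 1) - 10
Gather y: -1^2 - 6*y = -6*y - 1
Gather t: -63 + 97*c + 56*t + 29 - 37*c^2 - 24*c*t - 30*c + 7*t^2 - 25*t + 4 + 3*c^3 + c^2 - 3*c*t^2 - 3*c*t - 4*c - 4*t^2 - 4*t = 3*c^3 - 36*c^2 + 63*c + t^2*(3 - 3*c) + t*(27 - 27*c) - 30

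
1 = 1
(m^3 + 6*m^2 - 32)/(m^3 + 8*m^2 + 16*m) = (m - 2)/m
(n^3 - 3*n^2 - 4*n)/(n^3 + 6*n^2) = (n^2 - 3*n - 4)/(n*(n + 6))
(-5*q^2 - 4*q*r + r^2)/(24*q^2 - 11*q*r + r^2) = (-5*q^2 - 4*q*r + r^2)/(24*q^2 - 11*q*r + r^2)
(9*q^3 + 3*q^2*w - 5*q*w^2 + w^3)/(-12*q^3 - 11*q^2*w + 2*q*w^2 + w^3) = (-3*q + w)/(4*q + w)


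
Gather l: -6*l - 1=-6*l - 1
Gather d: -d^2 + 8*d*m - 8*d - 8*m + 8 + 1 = -d^2 + d*(8*m - 8) - 8*m + 9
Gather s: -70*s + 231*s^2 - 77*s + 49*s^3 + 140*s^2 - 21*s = 49*s^3 + 371*s^2 - 168*s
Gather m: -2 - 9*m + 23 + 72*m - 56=63*m - 35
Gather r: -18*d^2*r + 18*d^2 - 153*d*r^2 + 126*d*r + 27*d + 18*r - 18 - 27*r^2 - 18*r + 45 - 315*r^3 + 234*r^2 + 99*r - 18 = 18*d^2 + 27*d - 315*r^3 + r^2*(207 - 153*d) + r*(-18*d^2 + 126*d + 99) + 9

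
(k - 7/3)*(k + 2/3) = k^2 - 5*k/3 - 14/9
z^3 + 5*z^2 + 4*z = z*(z + 1)*(z + 4)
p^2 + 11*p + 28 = (p + 4)*(p + 7)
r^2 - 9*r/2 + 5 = (r - 5/2)*(r - 2)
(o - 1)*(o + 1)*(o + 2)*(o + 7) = o^4 + 9*o^3 + 13*o^2 - 9*o - 14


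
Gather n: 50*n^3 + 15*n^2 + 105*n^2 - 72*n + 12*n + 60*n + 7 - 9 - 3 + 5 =50*n^3 + 120*n^2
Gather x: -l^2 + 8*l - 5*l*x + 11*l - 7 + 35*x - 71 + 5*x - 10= -l^2 + 19*l + x*(40 - 5*l) - 88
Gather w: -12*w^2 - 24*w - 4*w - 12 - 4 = -12*w^2 - 28*w - 16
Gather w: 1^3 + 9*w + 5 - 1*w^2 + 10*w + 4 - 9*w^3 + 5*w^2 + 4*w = -9*w^3 + 4*w^2 + 23*w + 10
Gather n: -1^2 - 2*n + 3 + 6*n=4*n + 2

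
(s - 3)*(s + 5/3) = s^2 - 4*s/3 - 5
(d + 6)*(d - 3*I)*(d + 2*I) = d^3 + 6*d^2 - I*d^2 + 6*d - 6*I*d + 36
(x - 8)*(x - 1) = x^2 - 9*x + 8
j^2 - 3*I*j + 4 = (j - 4*I)*(j + I)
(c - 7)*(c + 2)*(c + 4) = c^3 - c^2 - 34*c - 56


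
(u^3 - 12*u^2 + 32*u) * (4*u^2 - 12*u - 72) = 4*u^5 - 60*u^4 + 200*u^3 + 480*u^2 - 2304*u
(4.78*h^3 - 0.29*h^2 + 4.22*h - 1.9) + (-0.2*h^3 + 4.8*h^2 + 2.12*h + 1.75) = 4.58*h^3 + 4.51*h^2 + 6.34*h - 0.15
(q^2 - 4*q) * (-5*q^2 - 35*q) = -5*q^4 - 15*q^3 + 140*q^2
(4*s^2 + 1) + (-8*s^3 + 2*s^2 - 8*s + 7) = -8*s^3 + 6*s^2 - 8*s + 8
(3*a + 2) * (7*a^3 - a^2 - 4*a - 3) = 21*a^4 + 11*a^3 - 14*a^2 - 17*a - 6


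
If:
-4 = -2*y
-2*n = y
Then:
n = -1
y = 2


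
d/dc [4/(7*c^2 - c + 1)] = 4*(1 - 14*c)/(7*c^2 - c + 1)^2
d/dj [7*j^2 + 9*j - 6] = 14*j + 9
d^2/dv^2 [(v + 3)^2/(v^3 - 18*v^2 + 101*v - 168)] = 2*(v^6 + 18*v^5 - 573*v^4 + 3036*v^3 + 8451*v^2 - 98982*v + 194625)/(v^9 - 54*v^8 + 1275*v^7 - 17244*v^6 + 146919*v^5 - 815958*v^4 + 2947517*v^3 - 6665400*v^2 + 8551872*v - 4741632)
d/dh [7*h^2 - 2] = 14*h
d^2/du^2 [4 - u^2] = -2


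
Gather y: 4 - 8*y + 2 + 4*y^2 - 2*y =4*y^2 - 10*y + 6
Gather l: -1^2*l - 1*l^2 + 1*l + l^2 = 0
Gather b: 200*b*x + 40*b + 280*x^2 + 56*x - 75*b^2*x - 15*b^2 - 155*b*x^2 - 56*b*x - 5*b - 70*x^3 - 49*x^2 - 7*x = b^2*(-75*x - 15) + b*(-155*x^2 + 144*x + 35) - 70*x^3 + 231*x^2 + 49*x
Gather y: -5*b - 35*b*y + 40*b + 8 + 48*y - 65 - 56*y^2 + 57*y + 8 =35*b - 56*y^2 + y*(105 - 35*b) - 49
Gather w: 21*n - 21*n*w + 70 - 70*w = 21*n + w*(-21*n - 70) + 70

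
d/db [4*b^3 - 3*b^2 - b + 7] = 12*b^2 - 6*b - 1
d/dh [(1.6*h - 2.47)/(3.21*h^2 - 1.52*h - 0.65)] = (-5.136*h^2 + 15.8574*h - 4.7944)/(10.3041*h^4 - 9.7584*h^3 - 1.8626*h^2 + 1.976*h + 0.4225)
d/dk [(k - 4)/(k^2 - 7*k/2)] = 4*(-k^2 + 8*k - 14)/(k^2*(4*k^2 - 28*k + 49))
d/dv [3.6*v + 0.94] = 3.60000000000000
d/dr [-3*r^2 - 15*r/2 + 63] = -6*r - 15/2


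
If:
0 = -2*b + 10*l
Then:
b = 5*l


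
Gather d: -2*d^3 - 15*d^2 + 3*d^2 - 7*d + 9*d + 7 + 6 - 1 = -2*d^3 - 12*d^2 + 2*d + 12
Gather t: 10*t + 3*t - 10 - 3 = 13*t - 13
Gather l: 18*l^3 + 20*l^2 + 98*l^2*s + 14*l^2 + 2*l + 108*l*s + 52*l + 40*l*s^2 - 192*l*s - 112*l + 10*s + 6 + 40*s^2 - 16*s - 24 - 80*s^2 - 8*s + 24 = 18*l^3 + l^2*(98*s + 34) + l*(40*s^2 - 84*s - 58) - 40*s^2 - 14*s + 6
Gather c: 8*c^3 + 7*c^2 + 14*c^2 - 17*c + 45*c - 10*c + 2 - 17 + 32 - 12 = 8*c^3 + 21*c^2 + 18*c + 5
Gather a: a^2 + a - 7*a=a^2 - 6*a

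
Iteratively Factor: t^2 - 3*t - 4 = (t - 4)*(t + 1)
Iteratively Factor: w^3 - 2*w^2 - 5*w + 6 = (w - 1)*(w^2 - w - 6) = (w - 3)*(w - 1)*(w + 2)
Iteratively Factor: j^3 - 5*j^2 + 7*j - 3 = (j - 1)*(j^2 - 4*j + 3) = (j - 1)^2*(j - 3)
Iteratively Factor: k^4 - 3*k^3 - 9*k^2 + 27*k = (k - 3)*(k^3 - 9*k) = k*(k - 3)*(k^2 - 9) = k*(k - 3)*(k + 3)*(k - 3)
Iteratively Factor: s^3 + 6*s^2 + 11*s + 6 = (s + 1)*(s^2 + 5*s + 6) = (s + 1)*(s + 2)*(s + 3)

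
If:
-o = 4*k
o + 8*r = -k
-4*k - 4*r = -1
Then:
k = 2/11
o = -8/11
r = 3/44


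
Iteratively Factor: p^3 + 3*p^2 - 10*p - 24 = (p - 3)*(p^2 + 6*p + 8) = (p - 3)*(p + 2)*(p + 4)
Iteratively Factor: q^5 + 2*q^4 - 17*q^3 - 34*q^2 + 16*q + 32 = (q + 1)*(q^4 + q^3 - 18*q^2 - 16*q + 32) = (q - 4)*(q + 1)*(q^3 + 5*q^2 + 2*q - 8) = (q - 4)*(q + 1)*(q + 2)*(q^2 + 3*q - 4) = (q - 4)*(q - 1)*(q + 1)*(q + 2)*(q + 4)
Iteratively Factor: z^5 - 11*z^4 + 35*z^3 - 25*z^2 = (z - 5)*(z^4 - 6*z^3 + 5*z^2) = (z - 5)^2*(z^3 - z^2) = z*(z - 5)^2*(z^2 - z) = z^2*(z - 5)^2*(z - 1)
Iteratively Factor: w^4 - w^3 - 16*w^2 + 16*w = (w - 4)*(w^3 + 3*w^2 - 4*w) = w*(w - 4)*(w^2 + 3*w - 4) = w*(w - 4)*(w - 1)*(w + 4)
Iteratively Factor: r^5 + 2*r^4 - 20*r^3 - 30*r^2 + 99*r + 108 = (r + 1)*(r^4 + r^3 - 21*r^2 - 9*r + 108) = (r - 3)*(r + 1)*(r^3 + 4*r^2 - 9*r - 36) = (r - 3)*(r + 1)*(r + 3)*(r^2 + r - 12) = (r - 3)*(r + 1)*(r + 3)*(r + 4)*(r - 3)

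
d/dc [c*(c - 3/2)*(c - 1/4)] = 3*c^2 - 7*c/2 + 3/8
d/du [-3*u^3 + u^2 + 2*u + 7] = -9*u^2 + 2*u + 2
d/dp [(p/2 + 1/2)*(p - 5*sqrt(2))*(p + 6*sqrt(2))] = 3*p^2/2 + p + sqrt(2)*p - 30 + sqrt(2)/2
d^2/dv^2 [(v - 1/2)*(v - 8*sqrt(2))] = 2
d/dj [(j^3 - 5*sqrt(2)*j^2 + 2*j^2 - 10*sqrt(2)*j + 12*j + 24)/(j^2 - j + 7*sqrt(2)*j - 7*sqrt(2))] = (j^4 - 2*j^3 + 14*sqrt(2)*j^3 - 84*j^2 + 8*sqrt(2)*j^2 - 28*sqrt(2)*j + 92*j - 252*sqrt(2) + 164)/(j^4 - 2*j^3 + 14*sqrt(2)*j^3 - 28*sqrt(2)*j^2 + 99*j^2 - 196*j + 14*sqrt(2)*j + 98)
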